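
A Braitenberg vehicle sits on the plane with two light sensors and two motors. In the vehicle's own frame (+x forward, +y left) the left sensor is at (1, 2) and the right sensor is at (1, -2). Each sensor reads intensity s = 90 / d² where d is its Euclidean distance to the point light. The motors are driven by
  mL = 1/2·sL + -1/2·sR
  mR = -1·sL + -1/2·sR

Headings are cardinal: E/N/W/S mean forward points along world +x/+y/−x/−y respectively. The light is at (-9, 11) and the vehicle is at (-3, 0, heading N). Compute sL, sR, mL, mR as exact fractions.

left sensor world pos  = (-5, 1); dL² = 116
right sensor world pos = (-1, 1); dR² = 164
sL = 90/116 = 45/58
sR = 90/164 = 45/82
mL = 1/2·sL + -1/2·sR = 135/1189
mR = -1·sL + -1/2·sR = -4995/4756

45/58 45/82 135/1189 -4995/4756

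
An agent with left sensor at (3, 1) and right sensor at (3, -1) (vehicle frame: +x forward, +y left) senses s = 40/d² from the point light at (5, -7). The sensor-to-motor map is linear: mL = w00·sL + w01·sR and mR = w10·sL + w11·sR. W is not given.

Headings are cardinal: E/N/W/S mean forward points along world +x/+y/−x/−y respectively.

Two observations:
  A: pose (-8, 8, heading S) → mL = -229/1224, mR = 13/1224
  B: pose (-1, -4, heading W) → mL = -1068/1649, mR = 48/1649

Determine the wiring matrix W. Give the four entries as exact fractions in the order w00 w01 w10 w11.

-1/2 -1 1/2 -1/2

obs A: pose=(-8,8,S) → sL=5/36, sR=2/17, mL=-229/1224, mR=13/1224
obs B: pose=(-1,-4,W) → sL=8/17, sR=40/97, mL=-1068/1649, mR=48/1649
sensor matrix S = [[5/36, 2/17], [8/17, 40/97]]; det S = 482/252297
solve [mL_A; mL_B] = S·[w00; w01] and [mR_A; mR_B] = S·[w10; w11]:
  w00 = -1/2, w01 = -1, w10 = 1/2, w11 = -1/2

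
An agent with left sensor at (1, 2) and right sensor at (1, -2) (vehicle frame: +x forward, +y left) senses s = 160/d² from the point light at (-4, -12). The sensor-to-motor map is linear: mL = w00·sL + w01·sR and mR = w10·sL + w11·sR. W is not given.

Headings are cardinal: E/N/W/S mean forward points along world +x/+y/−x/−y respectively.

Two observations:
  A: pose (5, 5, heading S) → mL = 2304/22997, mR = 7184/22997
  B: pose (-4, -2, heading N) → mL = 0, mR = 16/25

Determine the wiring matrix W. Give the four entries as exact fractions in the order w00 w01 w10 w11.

-1 1 -1/2 1

obs A: pose=(5,5,S) → sL=160/377, sR=32/61, mL=2304/22997, mR=7184/22997
obs B: pose=(-4,-2,N) → sL=32/25, sR=32/25, mL=0, mR=16/25
sensor matrix S = [[160/377, 32/61], [32/25, 32/25]]; det S = -73728/574925
solve [mL_A; mL_B] = S·[w00; w01] and [mR_A; mR_B] = S·[w10; w11]:
  w00 = -1, w01 = 1, w10 = -1/2, w11 = 1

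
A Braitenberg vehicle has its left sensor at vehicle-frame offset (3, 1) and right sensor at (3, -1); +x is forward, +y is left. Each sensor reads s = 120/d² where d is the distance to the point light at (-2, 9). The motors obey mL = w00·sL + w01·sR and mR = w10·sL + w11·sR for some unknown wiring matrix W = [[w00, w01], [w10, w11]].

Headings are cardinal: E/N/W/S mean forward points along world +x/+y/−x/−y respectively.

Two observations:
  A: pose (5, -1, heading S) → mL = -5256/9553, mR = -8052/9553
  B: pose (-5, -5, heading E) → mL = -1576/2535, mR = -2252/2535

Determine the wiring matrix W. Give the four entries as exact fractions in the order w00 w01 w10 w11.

-1/2 -1/2 -1/2 -1

obs A: pose=(5,-1,S) → sL=120/233, sR=24/41, mL=-5256/9553, mR=-8052/9553
obs B: pose=(-5,-5,E) → sL=120/169, sR=8/15, mL=-1576/2535, mR=-2252/2535
sensor matrix S = [[120/233, 24/41], [120/169, 8/15]]; det S = -227584/1614457
solve [mL_A; mL_B] = S·[w00; w01] and [mR_A; mR_B] = S·[w10; w11]:
  w00 = -1/2, w01 = -1/2, w10 = -1/2, w11 = -1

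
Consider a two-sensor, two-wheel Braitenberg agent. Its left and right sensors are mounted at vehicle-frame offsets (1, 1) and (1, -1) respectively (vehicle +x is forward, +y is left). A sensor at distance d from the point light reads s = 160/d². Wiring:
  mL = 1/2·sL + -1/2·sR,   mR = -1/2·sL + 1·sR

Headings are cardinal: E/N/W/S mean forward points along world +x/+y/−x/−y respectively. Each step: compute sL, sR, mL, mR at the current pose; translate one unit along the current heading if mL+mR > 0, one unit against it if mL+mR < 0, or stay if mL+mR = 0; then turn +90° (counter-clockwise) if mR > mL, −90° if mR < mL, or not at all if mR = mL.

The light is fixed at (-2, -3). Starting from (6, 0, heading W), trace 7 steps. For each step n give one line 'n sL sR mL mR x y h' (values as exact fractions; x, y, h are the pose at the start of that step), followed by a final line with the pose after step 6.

n=0: pose=(6,0,W); sL=160/53, sR=32/13; mL=192/689, mR=656/689; mL+mR=16/13 → advance +1; mR−mL=464/689 → turn +1·90°
n=1: pose=(5,0,S); sL=40/17, sR=4; mL=-14/17, mR=48/17; mL+mR=2 → advance +1; mR−mL=62/17 → turn +1·90°
n=2: pose=(5,-1,E); sL=160/73, sR=32/13; mL=-128/949, mR=1296/949; mL+mR=16/13 → advance +1; mR−mL=1424/949 → turn +1·90°
n=3: pose=(6,-1,N); sL=80/29, sR=16/9; mL=128/261, mR=104/261; mL+mR=8/9 → advance +1; mR−mL=-8/87 → turn -1·90°
n=4: pose=(6,0,E); sL=160/97, sR=32/17; mL=-192/1649, mR=1744/1649; mL+mR=16/17 → advance +1; mR−mL=1936/1649 → turn +1·90°
n=5: pose=(7,0,N); sL=2, sR=40/29; mL=9/29, mR=11/29; mL+mR=20/29 → advance +1; mR−mL=2/29 → turn +1·90°
n=6: pose=(7,1,W); sL=160/73, sR=160/89; mL=1280/6497, mR=4560/6497; mL+mR=80/89 → advance +1; mR−mL=3280/6497 → turn +1·90°

0 160/53 32/13 192/689 656/689 6 0 W
1 40/17 4 -14/17 48/17 5 0 S
2 160/73 32/13 -128/949 1296/949 5 -1 E
3 80/29 16/9 128/261 104/261 6 -1 N
4 160/97 32/17 -192/1649 1744/1649 6 0 E
5 2 40/29 9/29 11/29 7 0 N
6 160/73 160/89 1280/6497 4560/6497 7 1 W
final 6 1 S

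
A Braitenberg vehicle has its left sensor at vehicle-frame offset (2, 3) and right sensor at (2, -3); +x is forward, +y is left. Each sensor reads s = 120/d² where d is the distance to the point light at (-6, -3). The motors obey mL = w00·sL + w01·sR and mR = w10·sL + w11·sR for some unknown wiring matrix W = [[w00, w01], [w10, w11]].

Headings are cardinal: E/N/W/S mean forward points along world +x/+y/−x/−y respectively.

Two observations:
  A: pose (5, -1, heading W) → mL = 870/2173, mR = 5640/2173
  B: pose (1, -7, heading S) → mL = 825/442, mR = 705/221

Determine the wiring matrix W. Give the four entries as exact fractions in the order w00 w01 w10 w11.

obs A: pose=(5,-1,W) → sL=60/41, sR=60/53, mL=870/2173, mR=5640/2173
obs B: pose=(1,-7,S) → sL=15/17, sR=30/13, mL=825/442, mR=705/221
sensor matrix S = [[60/41, 60/53], [15/17, 30/13]]; det S = 1142100/480233
solve [mL_A; mL_B] = S·[w00; w01] and [mR_A; mR_B] = S·[w10; w11]:
  w00 = -1/2, w01 = 1, w10 = 1, w11 = 1

-1/2 1 1 1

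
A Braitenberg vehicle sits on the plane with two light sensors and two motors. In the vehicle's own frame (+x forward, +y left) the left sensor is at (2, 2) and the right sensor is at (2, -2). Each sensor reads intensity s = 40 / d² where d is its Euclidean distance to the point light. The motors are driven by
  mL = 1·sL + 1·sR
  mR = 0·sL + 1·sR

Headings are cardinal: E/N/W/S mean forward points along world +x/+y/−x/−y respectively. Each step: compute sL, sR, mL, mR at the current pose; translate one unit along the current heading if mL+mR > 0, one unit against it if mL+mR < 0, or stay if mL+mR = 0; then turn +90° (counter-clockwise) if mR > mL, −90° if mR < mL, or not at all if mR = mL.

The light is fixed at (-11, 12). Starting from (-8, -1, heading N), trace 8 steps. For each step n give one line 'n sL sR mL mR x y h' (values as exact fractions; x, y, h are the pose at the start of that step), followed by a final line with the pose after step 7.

n=0: pose=(-8,-1,N); sL=20/61, sR=20/73; mL=2680/4453, mR=20/73; mL+mR=3900/4453 → advance +1; mR−mL=-20/61 → turn -1·90°
n=1: pose=(-8,0,E); sL=8/25, sR=40/221; mL=2768/5525, mR=40/221; mL+mR=3768/5525 → advance +1; mR−mL=-8/25 → turn -1·90°
n=2: pose=(-7,0,S); sL=5/29, sR=1/5; mL=54/145, mR=1/5; mL+mR=83/145 → advance +1; mR−mL=-5/29 → turn -1·90°
n=3: pose=(-7,-1,W); sL=40/229, sR=8/25; mL=2832/5725, mR=8/25; mL+mR=4664/5725 → advance +1; mR−mL=-40/229 → turn -1·90°
n=4: pose=(-8,-1,N); sL=20/61, sR=20/73; mL=2680/4453, mR=20/73; mL+mR=3900/4453 → advance +1; mR−mL=-20/61 → turn -1·90°
n=5: pose=(-8,0,E); sL=8/25, sR=40/221; mL=2768/5525, mR=40/221; mL+mR=3768/5525 → advance +1; mR−mL=-8/25 → turn -1·90°
n=6: pose=(-7,0,S); sL=5/29, sR=1/5; mL=54/145, mR=1/5; mL+mR=83/145 → advance +1; mR−mL=-5/29 → turn -1·90°
n=7: pose=(-7,-1,W); sL=40/229, sR=8/25; mL=2832/5725, mR=8/25; mL+mR=4664/5725 → advance +1; mR−mL=-40/229 → turn -1·90°

0 20/61 20/73 2680/4453 20/73 -8 -1 N
1 8/25 40/221 2768/5525 40/221 -8 0 E
2 5/29 1/5 54/145 1/5 -7 0 S
3 40/229 8/25 2832/5725 8/25 -7 -1 W
4 20/61 20/73 2680/4453 20/73 -8 -1 N
5 8/25 40/221 2768/5525 40/221 -8 0 E
6 5/29 1/5 54/145 1/5 -7 0 S
7 40/229 8/25 2832/5725 8/25 -7 -1 W
final -8 -1 N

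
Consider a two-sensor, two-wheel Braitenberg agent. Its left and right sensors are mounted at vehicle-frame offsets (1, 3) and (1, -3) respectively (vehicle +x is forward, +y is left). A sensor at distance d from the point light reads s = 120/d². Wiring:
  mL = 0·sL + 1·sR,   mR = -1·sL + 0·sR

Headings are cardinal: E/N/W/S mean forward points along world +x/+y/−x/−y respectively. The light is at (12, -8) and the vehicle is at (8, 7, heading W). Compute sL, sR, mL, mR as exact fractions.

left sensor world pos  = (7, 4); dL² = 169
right sensor world pos = (7, 10); dR² = 349
sL = 120/169 = 120/169
sR = 120/349 = 120/349
mL = 0·sL + 1·sR = 120/349
mR = -1·sL + 0·sR = -120/169

120/169 120/349 120/349 -120/169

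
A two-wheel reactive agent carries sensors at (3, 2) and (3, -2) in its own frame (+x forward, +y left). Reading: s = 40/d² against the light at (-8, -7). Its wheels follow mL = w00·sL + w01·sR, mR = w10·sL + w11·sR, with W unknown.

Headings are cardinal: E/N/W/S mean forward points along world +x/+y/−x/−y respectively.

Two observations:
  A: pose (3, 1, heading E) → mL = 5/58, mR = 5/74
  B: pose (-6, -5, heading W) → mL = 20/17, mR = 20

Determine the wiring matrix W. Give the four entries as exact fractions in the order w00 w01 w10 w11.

0 1/2 1/2 0

obs A: pose=(3,1,E) → sL=5/37, sR=5/29, mL=5/58, mR=5/74
obs B: pose=(-6,-5,W) → sL=40, sR=40/17, mL=20/17, mR=20
sensor matrix S = [[5/37, 5/29], [40, 40/17]]; det S = -120000/18241
solve [mL_A; mL_B] = S·[w00; w01] and [mR_A; mR_B] = S·[w10; w11]:
  w00 = 0, w01 = 1/2, w10 = 1/2, w11 = 0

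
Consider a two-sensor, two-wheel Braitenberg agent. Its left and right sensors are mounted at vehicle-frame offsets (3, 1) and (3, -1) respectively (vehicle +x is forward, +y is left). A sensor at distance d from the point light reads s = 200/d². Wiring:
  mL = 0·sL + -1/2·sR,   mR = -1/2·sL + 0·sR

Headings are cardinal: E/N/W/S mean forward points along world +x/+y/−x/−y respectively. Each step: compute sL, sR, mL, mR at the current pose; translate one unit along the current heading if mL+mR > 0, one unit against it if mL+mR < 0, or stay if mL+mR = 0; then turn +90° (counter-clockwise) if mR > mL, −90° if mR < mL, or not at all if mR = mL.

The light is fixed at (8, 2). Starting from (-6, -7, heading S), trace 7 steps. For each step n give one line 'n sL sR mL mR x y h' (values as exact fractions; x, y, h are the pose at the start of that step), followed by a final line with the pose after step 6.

n=0: pose=(-6,-7,S); sL=200/313, sR=200/369; mL=-100/369, mR=-100/313; mL+mR=-68200/115497 → advance -1; mR−mL=-5600/115497 → turn -1·90°
n=1: pose=(-6,-6,W); sL=20/37, sR=100/169; mL=-50/169, mR=-10/37; mL+mR=-3540/6253 → advance -1; mR−mL=160/6253 → turn +1·90°
n=2: pose=(-5,-6,S); sL=40/53, sR=200/317; mL=-100/317, mR=-20/53; mL+mR=-11640/16801 → advance -1; mR−mL=-1040/16801 → turn -1·90°
n=3: pose=(-5,-5,W); sL=5/8, sR=50/73; mL=-25/73, mR=-5/16; mL+mR=-765/1168 → advance -1; mR−mL=35/1168 → turn +1·90°
n=4: pose=(-4,-5,S); sL=200/221, sR=200/269; mL=-100/269, mR=-100/221; mL+mR=-49000/59449 → advance -1; mR−mL=-4800/59449 → turn -1·90°
n=5: pose=(-4,-4,W); sL=100/137, sR=4/5; mL=-2/5, mR=-50/137; mL+mR=-524/685 → advance -1; mR−mL=24/685 → turn +1·90°
n=6: pose=(-3,-4,S); sL=200/181, sR=8/9; mL=-4/9, mR=-100/181; mL+mR=-1624/1629 → advance -1; mR−mL=-176/1629 → turn -1·90°

0 200/313 200/369 -100/369 -100/313 -6 -7 S
1 20/37 100/169 -50/169 -10/37 -6 -6 W
2 40/53 200/317 -100/317 -20/53 -5 -6 S
3 5/8 50/73 -25/73 -5/16 -5 -5 W
4 200/221 200/269 -100/269 -100/221 -4 -5 S
5 100/137 4/5 -2/5 -50/137 -4 -4 W
6 200/181 8/9 -4/9 -100/181 -3 -4 S
final -3 -3 W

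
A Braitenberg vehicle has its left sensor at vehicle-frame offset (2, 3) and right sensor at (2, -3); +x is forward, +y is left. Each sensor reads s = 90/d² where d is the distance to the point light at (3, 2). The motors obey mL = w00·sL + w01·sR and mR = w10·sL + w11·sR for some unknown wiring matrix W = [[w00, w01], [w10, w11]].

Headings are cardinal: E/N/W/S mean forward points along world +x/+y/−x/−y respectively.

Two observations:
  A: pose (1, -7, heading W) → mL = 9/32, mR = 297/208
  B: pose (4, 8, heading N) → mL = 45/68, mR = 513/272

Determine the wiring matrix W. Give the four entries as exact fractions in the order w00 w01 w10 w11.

1/2 0 1 1/2

obs A: pose=(1,-7,W) → sL=9/16, sR=45/26, mL=9/32, mR=297/208
obs B: pose=(4,8,N) → sL=45/34, sR=9/8, mL=45/68, mR=513/272
sensor matrix S = [[9/16, 45/26], [45/34, 9/8]]; det S = -46899/28288
solve [mL_A; mL_B] = S·[w00; w01] and [mR_A; mR_B] = S·[w10; w11]:
  w00 = 1/2, w01 = 0, w10 = 1, w11 = 1/2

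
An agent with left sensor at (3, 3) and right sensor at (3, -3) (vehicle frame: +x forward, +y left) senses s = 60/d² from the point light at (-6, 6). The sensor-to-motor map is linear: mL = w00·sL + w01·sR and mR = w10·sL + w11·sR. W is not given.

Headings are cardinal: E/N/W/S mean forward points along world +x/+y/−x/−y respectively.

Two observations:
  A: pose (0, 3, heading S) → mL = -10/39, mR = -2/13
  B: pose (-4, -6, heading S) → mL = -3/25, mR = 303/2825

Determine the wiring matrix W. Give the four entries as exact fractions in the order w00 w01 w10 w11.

obs A: pose=(0,3,S) → sL=20/39, sR=4/3, mL=-10/39, mR=-2/13
obs B: pose=(-4,-6,S) → sL=6/25, sR=30/113, mL=-3/25, mR=303/2825
sensor matrix S = [[20/39, 4/3], [6/25, 30/113]]; det S = -6752/36725
solve [mL_A; mL_B] = S·[w00; w01] and [mR_A; mR_B] = S·[w10; w11]:
  w00 = -1/2, w01 = 0, w10 = 1, w11 = -1/2

-1/2 0 1 -1/2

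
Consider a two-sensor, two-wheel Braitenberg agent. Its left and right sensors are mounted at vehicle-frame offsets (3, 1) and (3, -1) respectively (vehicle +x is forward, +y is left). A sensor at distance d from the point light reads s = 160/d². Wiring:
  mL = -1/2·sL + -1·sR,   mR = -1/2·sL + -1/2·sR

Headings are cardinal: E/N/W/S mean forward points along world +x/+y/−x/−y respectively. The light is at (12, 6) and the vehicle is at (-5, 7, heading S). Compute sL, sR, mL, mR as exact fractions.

left sensor world pos  = (-4, 4); dL² = 260
right sensor world pos = (-6, 4); dR² = 328
sL = 160/260 = 8/13
sR = 160/328 = 20/41
mL = -1/2·sL + -1·sR = -424/533
mR = -1/2·sL + -1/2·sR = -294/533

8/13 20/41 -424/533 -294/533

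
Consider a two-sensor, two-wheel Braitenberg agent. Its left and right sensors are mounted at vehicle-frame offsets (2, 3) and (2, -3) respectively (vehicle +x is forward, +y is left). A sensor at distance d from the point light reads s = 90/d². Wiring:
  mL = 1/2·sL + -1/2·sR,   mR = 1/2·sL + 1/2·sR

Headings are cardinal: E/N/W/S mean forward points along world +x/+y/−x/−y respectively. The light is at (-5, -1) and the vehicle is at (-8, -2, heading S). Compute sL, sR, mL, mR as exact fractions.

10 2 4 6

left sensor world pos  = (-5, -4); dL² = 9
right sensor world pos = (-11, -4); dR² = 45
sL = 90/9 = 10
sR = 90/45 = 2
mL = 1/2·sL + -1/2·sR = 4
mR = 1/2·sL + 1/2·sR = 6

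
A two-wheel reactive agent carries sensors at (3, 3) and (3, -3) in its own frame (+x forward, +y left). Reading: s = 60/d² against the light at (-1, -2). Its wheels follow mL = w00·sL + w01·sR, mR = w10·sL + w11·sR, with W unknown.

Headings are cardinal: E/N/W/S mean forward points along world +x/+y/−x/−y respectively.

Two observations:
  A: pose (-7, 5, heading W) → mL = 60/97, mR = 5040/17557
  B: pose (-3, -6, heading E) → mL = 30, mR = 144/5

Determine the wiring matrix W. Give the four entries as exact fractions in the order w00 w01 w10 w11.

obs A: pose=(-7,5,W) → sL=60/97, sR=60/181, mL=60/97, mR=5040/17557
obs B: pose=(-3,-6,E) → sL=30, sR=6/5, mL=30, mR=144/5
sensor matrix S = [[60/97, 60/181], [30, 6/5]]; det S = -161568/17557
solve [mL_A; mL_B] = S·[w00; w01] and [mR_A; mR_B] = S·[w10; w11]:
  w00 = 1, w01 = 0, w10 = 1, w11 = -1

1 0 1 -1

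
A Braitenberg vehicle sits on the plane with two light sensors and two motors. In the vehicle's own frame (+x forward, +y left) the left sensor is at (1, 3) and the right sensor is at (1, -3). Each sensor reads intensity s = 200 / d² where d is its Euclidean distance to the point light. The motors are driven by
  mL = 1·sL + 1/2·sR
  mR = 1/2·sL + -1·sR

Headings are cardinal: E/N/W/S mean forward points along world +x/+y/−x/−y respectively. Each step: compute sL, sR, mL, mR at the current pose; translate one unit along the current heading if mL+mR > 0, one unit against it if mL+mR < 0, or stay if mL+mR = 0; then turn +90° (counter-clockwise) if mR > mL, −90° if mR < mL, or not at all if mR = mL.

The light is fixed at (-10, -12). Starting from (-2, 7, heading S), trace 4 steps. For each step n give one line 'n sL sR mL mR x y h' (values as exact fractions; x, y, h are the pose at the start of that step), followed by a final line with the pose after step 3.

0 40/89 200/349 22860/31061 -10820/31061 -2 7 S
1 100/137 20/49 6270/6713 -290/6713 -2 6 W
2 200/377 200/461 129900/173797 -29300/173797 -3 6 N
3 50/137 5/8 1485/2192 -485/1096 -3 7 E
final -2 7 S

n=0: pose=(-2,7,S); sL=40/89, sR=200/349; mL=22860/31061, mR=-10820/31061; mL+mR=12040/31061 → advance +1; mR−mL=-33680/31061 → turn -1·90°
n=1: pose=(-2,6,W); sL=100/137, sR=20/49; mL=6270/6713, mR=-290/6713; mL+mR=5980/6713 → advance +1; mR−mL=-6560/6713 → turn -1·90°
n=2: pose=(-3,6,N); sL=200/377, sR=200/461; mL=129900/173797, mR=-29300/173797; mL+mR=100600/173797 → advance +1; mR−mL=-159200/173797 → turn -1·90°
n=3: pose=(-3,7,E); sL=50/137, sR=5/8; mL=1485/2192, mR=-485/1096; mL+mR=515/2192 → advance +1; mR−mL=-2455/2192 → turn -1·90°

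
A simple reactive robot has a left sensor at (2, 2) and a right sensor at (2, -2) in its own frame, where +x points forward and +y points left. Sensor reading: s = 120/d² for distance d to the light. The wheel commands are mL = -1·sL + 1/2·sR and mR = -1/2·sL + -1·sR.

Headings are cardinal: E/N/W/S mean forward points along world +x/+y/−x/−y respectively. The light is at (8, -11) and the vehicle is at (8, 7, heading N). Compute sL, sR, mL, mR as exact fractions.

30/101 30/101 -15/101 -45/101

left sensor world pos  = (6, 9); dL² = 404
right sensor world pos = (10, 9); dR² = 404
sL = 120/404 = 30/101
sR = 120/404 = 30/101
mL = -1·sL + 1/2·sR = -15/101
mR = -1/2·sL + -1·sR = -45/101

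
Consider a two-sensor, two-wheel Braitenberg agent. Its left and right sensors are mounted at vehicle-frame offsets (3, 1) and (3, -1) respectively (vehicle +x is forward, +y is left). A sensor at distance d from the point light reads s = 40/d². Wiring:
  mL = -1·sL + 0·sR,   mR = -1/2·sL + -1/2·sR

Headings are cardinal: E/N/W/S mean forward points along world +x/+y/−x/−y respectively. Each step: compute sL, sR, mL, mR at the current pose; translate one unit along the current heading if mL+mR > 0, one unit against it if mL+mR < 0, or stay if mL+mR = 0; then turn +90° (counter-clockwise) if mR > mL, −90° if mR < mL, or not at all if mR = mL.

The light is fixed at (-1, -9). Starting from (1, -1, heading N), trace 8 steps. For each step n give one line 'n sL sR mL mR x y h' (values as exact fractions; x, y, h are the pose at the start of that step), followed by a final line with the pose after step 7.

n=0: pose=(1,-1,N); sL=20/61, sR=4/13; mL=-20/61, mR=-252/793; mL+mR=-512/793 → advance -1; mR−mL=8/793 → turn +1·90°
n=1: pose=(1,-2,W); sL=40/37, sR=8/13; mL=-40/37, mR=-408/481; mL+mR=-928/481 → advance -1; mR−mL=112/481 → turn +1·90°
n=2: pose=(2,-2,S); sL=5/4, sR=2; mL=-5/4, mR=-13/8; mL+mR=-23/8 → advance -1; mR−mL=-3/8 → turn -1·90°
n=3: pose=(2,-1,W); sL=40/49, sR=40/81; mL=-40/49, mR=-2600/3969; mL+mR=-5840/3969 → advance -1; mR−mL=640/3969 → turn +1·90°
n=4: pose=(3,-1,S); sL=4/5, sR=20/17; mL=-4/5, mR=-84/85; mL+mR=-152/85 → advance -1; mR−mL=-16/85 → turn -1·90°
n=5: pose=(3,0,W); sL=8/13, sR=40/101; mL=-8/13, mR=-664/1313; mL+mR=-1472/1313 → advance -1; mR−mL=144/1313 → turn +1·90°
n=6: pose=(4,0,S); sL=5/9, sR=10/13; mL=-5/9, mR=-155/234; mL+mR=-95/78 → advance -1; mR−mL=-25/234 → turn -1·90°
n=7: pose=(4,1,W); sL=8/17, sR=8/25; mL=-8/17, mR=-168/425; mL+mR=-368/425 → advance -1; mR−mL=32/425 → turn +1·90°

0 20/61 4/13 -20/61 -252/793 1 -1 N
1 40/37 8/13 -40/37 -408/481 1 -2 W
2 5/4 2 -5/4 -13/8 2 -2 S
3 40/49 40/81 -40/49 -2600/3969 2 -1 W
4 4/5 20/17 -4/5 -84/85 3 -1 S
5 8/13 40/101 -8/13 -664/1313 3 0 W
6 5/9 10/13 -5/9 -155/234 4 0 S
7 8/17 8/25 -8/17 -168/425 4 1 W
final 5 1 S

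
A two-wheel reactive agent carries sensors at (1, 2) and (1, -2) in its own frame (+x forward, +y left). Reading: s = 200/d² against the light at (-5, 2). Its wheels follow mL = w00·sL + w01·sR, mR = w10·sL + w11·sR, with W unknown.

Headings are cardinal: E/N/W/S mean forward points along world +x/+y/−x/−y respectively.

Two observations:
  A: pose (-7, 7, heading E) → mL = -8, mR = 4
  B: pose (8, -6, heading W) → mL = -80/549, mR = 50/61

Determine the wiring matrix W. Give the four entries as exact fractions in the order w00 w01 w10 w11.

obs A: pose=(-7,7,E) → sL=4, sR=20, mL=-8, mR=4
obs B: pose=(8,-6,W) → sL=50/61, sR=10/9, mL=-80/549, mR=50/61
sensor matrix S = [[4, 20], [50/61, 10/9]]; det S = -6560/549
solve [mL_A; mL_B] = S·[w00; w01] and [mR_A; mR_B] = S·[w10; w11]:
  w00 = 1/2, w01 = -1/2, w10 = 1, w11 = 0

1/2 -1/2 1 0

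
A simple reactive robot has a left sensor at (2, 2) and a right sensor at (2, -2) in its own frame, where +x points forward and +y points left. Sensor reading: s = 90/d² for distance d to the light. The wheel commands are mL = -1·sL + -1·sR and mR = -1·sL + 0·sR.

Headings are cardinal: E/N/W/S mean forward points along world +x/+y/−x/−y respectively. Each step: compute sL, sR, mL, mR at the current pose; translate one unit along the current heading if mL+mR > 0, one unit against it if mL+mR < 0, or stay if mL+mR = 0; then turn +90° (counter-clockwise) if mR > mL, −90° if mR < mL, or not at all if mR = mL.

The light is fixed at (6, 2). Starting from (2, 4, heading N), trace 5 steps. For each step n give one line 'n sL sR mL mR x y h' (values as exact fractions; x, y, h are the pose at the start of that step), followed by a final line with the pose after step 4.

n=0: pose=(2,4,N); sL=45/26, sR=9/2; mL=-81/13, mR=-45/26; mL+mR=-207/26 → advance -1; mR−mL=9/2 → turn +1·90°
n=1: pose=(2,3,W); sL=90/37, sR=2; mL=-164/37, mR=-90/37; mL+mR=-254/37 → advance -1; mR−mL=2 → turn +1·90°
n=2: pose=(3,3,S); sL=45, sR=45/13; mL=-630/13, mR=-45; mL+mR=-1215/13 → advance -1; mR−mL=45/13 → turn +1·90°
n=3: pose=(3,4,E); sL=90/17, sR=90; mL=-1620/17, mR=-90/17; mL+mR=-1710/17 → advance -1; mR−mL=90 → turn +1·90°
n=4: pose=(2,4,N); sL=45/26, sR=9/2; mL=-81/13, mR=-45/26; mL+mR=-207/26 → advance -1; mR−mL=9/2 → turn +1·90°

0 45/26 9/2 -81/13 -45/26 2 4 N
1 90/37 2 -164/37 -90/37 2 3 W
2 45 45/13 -630/13 -45 3 3 S
3 90/17 90 -1620/17 -90/17 3 4 E
4 45/26 9/2 -81/13 -45/26 2 4 N
final 2 3 W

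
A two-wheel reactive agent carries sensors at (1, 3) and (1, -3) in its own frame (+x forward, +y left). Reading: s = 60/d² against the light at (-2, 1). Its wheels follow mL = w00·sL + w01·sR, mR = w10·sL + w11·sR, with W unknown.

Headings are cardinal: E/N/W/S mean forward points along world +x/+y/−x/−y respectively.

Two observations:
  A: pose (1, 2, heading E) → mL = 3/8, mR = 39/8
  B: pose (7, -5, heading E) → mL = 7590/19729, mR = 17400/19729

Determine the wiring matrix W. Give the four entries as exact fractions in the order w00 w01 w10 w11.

1 -1/2 1 1

obs A: pose=(1,2,E) → sL=15/8, sR=3, mL=3/8, mR=39/8
obs B: pose=(7,-5,E) → sL=60/109, sR=60/181, mL=7590/19729, mR=17400/19729
sensor matrix S = [[15/8, 3], [60/109, 60/181]]; det S = -40635/39458
solve [mL_A; mL_B] = S·[w00; w01] and [mR_A; mR_B] = S·[w10; w11]:
  w00 = 1, w01 = -1/2, w10 = 1, w11 = 1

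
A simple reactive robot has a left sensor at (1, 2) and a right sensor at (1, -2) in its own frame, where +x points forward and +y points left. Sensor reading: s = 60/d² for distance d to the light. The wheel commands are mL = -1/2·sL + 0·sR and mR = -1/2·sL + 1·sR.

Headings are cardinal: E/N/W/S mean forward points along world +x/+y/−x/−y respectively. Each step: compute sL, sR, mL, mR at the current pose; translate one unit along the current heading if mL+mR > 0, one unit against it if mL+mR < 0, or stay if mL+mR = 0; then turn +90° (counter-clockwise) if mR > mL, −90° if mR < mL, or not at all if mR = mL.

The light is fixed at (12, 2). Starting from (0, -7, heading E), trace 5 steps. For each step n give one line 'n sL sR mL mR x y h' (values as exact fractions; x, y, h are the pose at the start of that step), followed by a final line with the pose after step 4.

n=0: pose=(0,-7,E); sL=6/17, sR=30/121; mL=-3/17, mR=147/2057; mL+mR=-216/2057 → advance -1; mR−mL=30/121 → turn +1·90°
n=1: pose=(-1,-7,N); sL=60/289, sR=12/37; mL=-30/289, mR=2358/10693; mL+mR=1248/10693 → advance +1; mR−mL=12/37 → turn +1·90°
n=2: pose=(-1,-6,W); sL=15/74, sR=15/58; mL=-15/148, mR=675/4292; mL+mR=60/1073 → advance +1; mR−mL=15/58 → turn +1·90°
n=3: pose=(-2,-6,S); sL=4/15, sR=60/337; mL=-2/15, mR=226/5055; mL+mR=-448/5055 → advance -1; mR−mL=60/337 → turn +1·90°
n=4: pose=(-2,-5,E); sL=30/97, sR=6/25; mL=-15/97, mR=207/2425; mL+mR=-168/2425 → advance -1; mR−mL=6/25 → turn +1·90°

0 6/17 30/121 -3/17 147/2057 0 -7 E
1 60/289 12/37 -30/289 2358/10693 -1 -7 N
2 15/74 15/58 -15/148 675/4292 -1 -6 W
3 4/15 60/337 -2/15 226/5055 -2 -6 S
4 30/97 6/25 -15/97 207/2425 -2 -5 E
final -3 -5 N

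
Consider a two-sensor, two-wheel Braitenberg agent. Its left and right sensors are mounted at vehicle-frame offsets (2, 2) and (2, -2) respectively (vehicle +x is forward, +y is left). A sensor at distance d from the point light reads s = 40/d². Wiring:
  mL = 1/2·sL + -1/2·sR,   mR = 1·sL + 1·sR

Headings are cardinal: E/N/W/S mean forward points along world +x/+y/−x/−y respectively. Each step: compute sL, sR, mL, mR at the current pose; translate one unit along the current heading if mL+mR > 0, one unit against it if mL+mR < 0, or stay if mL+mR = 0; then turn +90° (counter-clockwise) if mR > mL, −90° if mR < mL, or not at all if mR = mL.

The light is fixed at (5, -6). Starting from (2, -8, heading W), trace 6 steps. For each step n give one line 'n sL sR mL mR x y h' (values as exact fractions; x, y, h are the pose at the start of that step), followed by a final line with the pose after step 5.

0 40/41 8/5 -64/205 528/205 2 -8 W
1 2 10/13 8/13 36/13 1 -8 S
2 8 40/29 96/29 272/29 1 -9 E
3 20/13 20 -120/13 280/13 2 -9 N
4 40/41 8/5 -64/205 528/205 2 -8 W
5 2 10/13 8/13 36/13 1 -8 S
final 1 -9 E

n=0: pose=(2,-8,W); sL=40/41, sR=8/5; mL=-64/205, mR=528/205; mL+mR=464/205 → advance +1; mR−mL=592/205 → turn +1·90°
n=1: pose=(1,-8,S); sL=2, sR=10/13; mL=8/13, mR=36/13; mL+mR=44/13 → advance +1; mR−mL=28/13 → turn +1·90°
n=2: pose=(1,-9,E); sL=8, sR=40/29; mL=96/29, mR=272/29; mL+mR=368/29 → advance +1; mR−mL=176/29 → turn +1·90°
n=3: pose=(2,-9,N); sL=20/13, sR=20; mL=-120/13, mR=280/13; mL+mR=160/13 → advance +1; mR−mL=400/13 → turn +1·90°
n=4: pose=(2,-8,W); sL=40/41, sR=8/5; mL=-64/205, mR=528/205; mL+mR=464/205 → advance +1; mR−mL=592/205 → turn +1·90°
n=5: pose=(1,-8,S); sL=2, sR=10/13; mL=8/13, mR=36/13; mL+mR=44/13 → advance +1; mR−mL=28/13 → turn +1·90°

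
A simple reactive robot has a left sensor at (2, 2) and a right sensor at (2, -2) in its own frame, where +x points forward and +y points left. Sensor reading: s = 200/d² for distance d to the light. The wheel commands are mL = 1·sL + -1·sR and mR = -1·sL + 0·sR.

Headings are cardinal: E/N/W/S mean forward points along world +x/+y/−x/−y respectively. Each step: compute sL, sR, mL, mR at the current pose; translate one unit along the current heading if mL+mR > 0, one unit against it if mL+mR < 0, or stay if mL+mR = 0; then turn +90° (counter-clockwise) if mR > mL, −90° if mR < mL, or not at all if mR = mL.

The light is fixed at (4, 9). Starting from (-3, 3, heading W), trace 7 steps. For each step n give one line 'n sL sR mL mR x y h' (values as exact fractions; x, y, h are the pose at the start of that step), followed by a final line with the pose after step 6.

n=0: pose=(-3,3,W); sL=40/29, sR=200/97; mL=-1920/2813, mR=-40/29; mL+mR=-200/97 → advance -1; mR−mL=-1960/2813 → turn -1·90°
n=1: pose=(-2,3,N); sL=5/2, sR=25/4; mL=-15/4, mR=-5/2; mL+mR=-25/4 → advance -1; mR−mL=5/4 → turn +1·90°
n=2: pose=(-2,2,W); sL=40/29, sR=200/89; mL=-2240/2581, mR=-40/29; mL+mR=-200/89 → advance -1; mR−mL=-1320/2581 → turn -1·90°
n=3: pose=(-1,2,N); sL=100/37, sR=100/17; mL=-2000/629, mR=-100/37; mL+mR=-100/17 → advance -1; mR−mL=300/629 → turn +1·90°
n=4: pose=(-1,1,W); sL=200/149, sR=40/17; mL=-2560/2533, mR=-200/149; mL+mR=-40/17 → advance -1; mR−mL=-840/2533 → turn -1·90°
n=5: pose=(0,1,N); sL=25/9, sR=5; mL=-20/9, mR=-25/9; mL+mR=-5 → advance -1; mR−mL=-5/9 → turn -1·90°
n=6: pose=(0,0,E); sL=200/53, sR=8/5; mL=576/265, mR=-200/53; mL+mR=-8/5 → advance -1; mR−mL=-1576/265 → turn -1·90°

0 40/29 200/97 -1920/2813 -40/29 -3 3 W
1 5/2 25/4 -15/4 -5/2 -2 3 N
2 40/29 200/89 -2240/2581 -40/29 -2 2 W
3 100/37 100/17 -2000/629 -100/37 -1 2 N
4 200/149 40/17 -2560/2533 -200/149 -1 1 W
5 25/9 5 -20/9 -25/9 0 1 N
6 200/53 8/5 576/265 -200/53 0 0 E
final -1 0 S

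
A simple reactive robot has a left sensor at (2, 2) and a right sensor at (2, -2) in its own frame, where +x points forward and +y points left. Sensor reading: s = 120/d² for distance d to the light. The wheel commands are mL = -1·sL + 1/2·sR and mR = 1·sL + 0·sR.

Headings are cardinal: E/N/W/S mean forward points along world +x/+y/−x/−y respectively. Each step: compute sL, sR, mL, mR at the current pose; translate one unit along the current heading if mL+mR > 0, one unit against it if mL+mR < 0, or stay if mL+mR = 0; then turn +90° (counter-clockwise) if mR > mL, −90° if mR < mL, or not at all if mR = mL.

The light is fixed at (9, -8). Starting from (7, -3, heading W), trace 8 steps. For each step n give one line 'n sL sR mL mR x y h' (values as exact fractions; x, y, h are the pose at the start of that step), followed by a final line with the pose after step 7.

n=0: pose=(7,-3,W); sL=24/5, sR=24/13; mL=-252/65, mR=24/5; mL+mR=12/13 → advance +1; mR−mL=564/65 → turn +1·90°
n=1: pose=(6,-3,S); sL=12, sR=60/17; mL=-174/17, mR=12; mL+mR=30/17 → advance +1; mR−mL=378/17 → turn +1·90°
n=2: pose=(6,-4,E); sL=120/37, sR=24; mL=324/37, mR=120/37; mL+mR=12 → advance +1; mR−mL=-204/37 → turn -1·90°
n=3: pose=(7,-4,S); sL=30, sR=6; mL=-27, mR=30; mL+mR=3 → advance +1; mR−mL=57 → turn +1·90°
n=4: pose=(7,-5,E); sL=24/5, sR=120; mL=276/5, mR=24/5; mL+mR=60 → advance +1; mR−mL=-252/5 → turn -1·90°
n=5: pose=(8,-5,S); sL=60, sR=12; mL=-54, mR=60; mL+mR=6 → advance +1; mR−mL=114 → turn +1·90°
n=6: pose=(8,-6,E); sL=120/17, sR=120; mL=900/17, mR=120/17; mL+mR=60 → advance +1; mR−mL=-780/17 → turn -1·90°
n=7: pose=(9,-6,S); sL=30, sR=30; mL=-15, mR=30; mL+mR=15 → advance +1; mR−mL=45 → turn +1·90°

0 24/5 24/13 -252/65 24/5 7 -3 W
1 12 60/17 -174/17 12 6 -3 S
2 120/37 24 324/37 120/37 6 -4 E
3 30 6 -27 30 7 -4 S
4 24/5 120 276/5 24/5 7 -5 E
5 60 12 -54 60 8 -5 S
6 120/17 120 900/17 120/17 8 -6 E
7 30 30 -15 30 9 -6 S
final 9 -7 E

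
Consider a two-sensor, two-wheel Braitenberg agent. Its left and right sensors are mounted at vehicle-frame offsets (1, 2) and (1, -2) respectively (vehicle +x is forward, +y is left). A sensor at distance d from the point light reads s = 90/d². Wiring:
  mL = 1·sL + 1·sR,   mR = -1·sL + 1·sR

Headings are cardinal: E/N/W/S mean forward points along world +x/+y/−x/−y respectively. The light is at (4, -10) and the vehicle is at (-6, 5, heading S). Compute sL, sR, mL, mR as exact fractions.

9/26 9/34 135/221 -18/221

left sensor world pos  = (-4, 4); dL² = 260
right sensor world pos = (-8, 4); dR² = 340
sL = 90/260 = 9/26
sR = 90/340 = 9/34
mL = 1·sL + 1·sR = 135/221
mR = -1·sL + 1·sR = -18/221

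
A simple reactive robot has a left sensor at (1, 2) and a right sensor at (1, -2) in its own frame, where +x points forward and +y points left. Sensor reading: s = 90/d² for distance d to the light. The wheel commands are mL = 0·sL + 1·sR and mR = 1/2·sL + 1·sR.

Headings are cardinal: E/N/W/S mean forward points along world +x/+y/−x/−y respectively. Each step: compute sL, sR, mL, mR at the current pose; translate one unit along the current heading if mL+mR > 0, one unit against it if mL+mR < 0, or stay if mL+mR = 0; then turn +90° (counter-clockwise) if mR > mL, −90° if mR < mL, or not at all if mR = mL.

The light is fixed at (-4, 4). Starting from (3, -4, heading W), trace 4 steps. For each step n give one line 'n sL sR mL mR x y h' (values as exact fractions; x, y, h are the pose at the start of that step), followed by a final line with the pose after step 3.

n=0: pose=(3,-4,W); sL=45/68, sR=5/4; mL=5/4, mR=215/136; mL+mR=385/136 → advance +1; mR−mL=45/136 → turn +1·90°
n=1: pose=(2,-4,S); sL=18/29, sR=90/97; mL=90/97, mR=3483/2813; mL+mR=6093/2813 → advance +1; mR−mL=9/29 → turn +1·90°
n=2: pose=(2,-5,E); sL=45/49, sR=9/17; mL=9/17, mR=1647/1666; mL+mR=2529/1666 → advance +1; mR−mL=45/98 → turn +1·90°
n=3: pose=(3,-5,N); sL=90/89, sR=18/29; mL=18/29, mR=2907/2581; mL+mR=4509/2581 → advance +1; mR−mL=45/89 → turn +1·90°

0 45/68 5/4 5/4 215/136 3 -4 W
1 18/29 90/97 90/97 3483/2813 2 -4 S
2 45/49 9/17 9/17 1647/1666 2 -5 E
3 90/89 18/29 18/29 2907/2581 3 -5 N
final 3 -4 W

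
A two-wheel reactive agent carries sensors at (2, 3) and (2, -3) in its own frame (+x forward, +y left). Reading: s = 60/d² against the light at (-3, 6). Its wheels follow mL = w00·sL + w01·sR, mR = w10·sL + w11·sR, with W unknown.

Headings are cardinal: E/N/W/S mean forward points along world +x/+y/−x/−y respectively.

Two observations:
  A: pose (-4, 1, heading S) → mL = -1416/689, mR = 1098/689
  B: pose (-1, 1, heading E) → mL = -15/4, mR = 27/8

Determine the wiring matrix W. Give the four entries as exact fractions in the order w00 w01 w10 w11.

-1 -1 1 1/2

obs A: pose=(-4,1,S) → sL=60/53, sR=12/13, mL=-1416/689, mR=1098/689
obs B: pose=(-1,1,E) → sL=3, sR=3/4, mL=-15/4, mR=27/8
sensor matrix S = [[60/53, 12/13], [3, 3/4]]; det S = -1323/689
solve [mL_A; mL_B] = S·[w00; w01] and [mR_A; mR_B] = S·[w10; w11]:
  w00 = -1, w01 = -1, w10 = 1, w11 = 1/2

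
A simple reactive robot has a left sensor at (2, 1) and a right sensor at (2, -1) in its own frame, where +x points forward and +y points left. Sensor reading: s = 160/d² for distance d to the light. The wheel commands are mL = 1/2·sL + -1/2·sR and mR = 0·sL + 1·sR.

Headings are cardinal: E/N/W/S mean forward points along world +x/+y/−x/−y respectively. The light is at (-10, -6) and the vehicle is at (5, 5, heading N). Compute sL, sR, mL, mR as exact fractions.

32/73 32/85 192/6205 32/85

left sensor world pos  = (4, 7); dL² = 365
right sensor world pos = (6, 7); dR² = 425
sL = 160/365 = 32/73
sR = 160/425 = 32/85
mL = 1/2·sL + -1/2·sR = 192/6205
mR = 0·sL + 1·sR = 32/85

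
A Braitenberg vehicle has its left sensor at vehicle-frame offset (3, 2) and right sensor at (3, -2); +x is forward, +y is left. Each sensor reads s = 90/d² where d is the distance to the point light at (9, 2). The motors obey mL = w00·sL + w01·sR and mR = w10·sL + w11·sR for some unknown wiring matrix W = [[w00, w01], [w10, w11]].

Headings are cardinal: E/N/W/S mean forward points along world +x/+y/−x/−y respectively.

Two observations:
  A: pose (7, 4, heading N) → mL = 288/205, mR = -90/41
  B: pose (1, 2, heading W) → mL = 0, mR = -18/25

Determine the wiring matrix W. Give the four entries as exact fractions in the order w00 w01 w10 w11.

-1 1 -1 0

obs A: pose=(7,4,N) → sL=90/41, sR=18/5, mL=288/205, mR=-90/41
obs B: pose=(1,2,W) → sL=18/25, sR=18/25, mL=0, mR=-18/25
sensor matrix S = [[90/41, 18/5], [18/25, 18/25]]; det S = -5184/5125
solve [mL_A; mL_B] = S·[w00; w01] and [mR_A; mR_B] = S·[w10; w11]:
  w00 = -1, w01 = 1, w10 = -1, w11 = 0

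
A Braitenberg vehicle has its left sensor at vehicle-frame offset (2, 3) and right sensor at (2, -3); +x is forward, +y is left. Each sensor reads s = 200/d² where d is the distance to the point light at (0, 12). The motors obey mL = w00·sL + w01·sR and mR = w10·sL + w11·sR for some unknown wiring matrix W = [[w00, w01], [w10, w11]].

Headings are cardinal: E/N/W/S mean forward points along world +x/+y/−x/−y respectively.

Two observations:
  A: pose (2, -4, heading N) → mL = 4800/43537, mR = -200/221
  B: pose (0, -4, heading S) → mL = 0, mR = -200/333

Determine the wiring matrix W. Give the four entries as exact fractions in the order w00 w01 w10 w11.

1 -1 0 -1

obs A: pose=(2,-4,N) → sL=200/197, sR=200/221, mL=4800/43537, mR=-200/221
obs B: pose=(0,-4,S) → sL=200/333, sR=200/333, mL=0, mR=-200/333
sensor matrix S = [[200/197, 200/221], [200/333, 200/333]]; det S = 320000/4832607
solve [mL_A; mL_B] = S·[w00; w01] and [mR_A; mR_B] = S·[w10; w11]:
  w00 = 1, w01 = -1, w10 = 0, w11 = -1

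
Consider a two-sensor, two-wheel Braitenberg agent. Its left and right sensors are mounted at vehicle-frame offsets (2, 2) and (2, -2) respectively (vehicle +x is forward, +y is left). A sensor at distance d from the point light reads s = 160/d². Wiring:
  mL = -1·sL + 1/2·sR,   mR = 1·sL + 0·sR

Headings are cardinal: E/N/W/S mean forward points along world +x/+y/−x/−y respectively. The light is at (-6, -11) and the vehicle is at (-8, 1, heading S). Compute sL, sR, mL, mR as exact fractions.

8/5 40/29 -132/145 8/5

left sensor world pos  = (-6, -1); dL² = 100
right sensor world pos = (-10, -1); dR² = 116
sL = 160/100 = 8/5
sR = 160/116 = 40/29
mL = -1·sL + 1/2·sR = -132/145
mR = 1·sL + 0·sR = 8/5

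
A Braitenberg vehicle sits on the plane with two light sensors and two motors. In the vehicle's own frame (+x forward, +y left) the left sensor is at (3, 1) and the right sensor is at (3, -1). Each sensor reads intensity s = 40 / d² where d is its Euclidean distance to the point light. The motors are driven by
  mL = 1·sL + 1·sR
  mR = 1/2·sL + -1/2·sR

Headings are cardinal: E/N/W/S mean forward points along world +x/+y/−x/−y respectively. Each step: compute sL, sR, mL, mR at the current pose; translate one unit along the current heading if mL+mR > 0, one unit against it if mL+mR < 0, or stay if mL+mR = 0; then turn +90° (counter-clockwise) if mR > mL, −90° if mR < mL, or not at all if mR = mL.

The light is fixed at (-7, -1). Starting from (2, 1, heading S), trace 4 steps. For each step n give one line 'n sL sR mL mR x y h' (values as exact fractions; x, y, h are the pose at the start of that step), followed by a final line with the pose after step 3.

n=0: pose=(2,1,S); sL=40/101, sR=8/13; mL=1328/1313, mR=-144/1313; mL+mR=1184/1313 → advance +1; mR−mL=-1472/1313 → turn -1·90°
n=1: pose=(2,0,W); sL=10/9, sR=1; mL=19/9, mR=1/18; mL+mR=13/6 → advance +1; mR−mL=-37/18 → turn -1·90°
n=2: pose=(1,0,N); sL=8/13, sR=40/97; mL=1296/1261, mR=128/1261; mL+mR=1424/1261 → advance +1; mR−mL=-1168/1261 → turn -1·90°
n=3: pose=(1,1,E); sL=4/13, sR=20/61; mL=504/793, mR=-8/793; mL+mR=496/793 → advance +1; mR−mL=-512/793 → turn -1·90°

0 40/101 8/13 1328/1313 -144/1313 2 1 S
1 10/9 1 19/9 1/18 2 0 W
2 8/13 40/97 1296/1261 128/1261 1 0 N
3 4/13 20/61 504/793 -8/793 1 1 E
final 2 1 S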